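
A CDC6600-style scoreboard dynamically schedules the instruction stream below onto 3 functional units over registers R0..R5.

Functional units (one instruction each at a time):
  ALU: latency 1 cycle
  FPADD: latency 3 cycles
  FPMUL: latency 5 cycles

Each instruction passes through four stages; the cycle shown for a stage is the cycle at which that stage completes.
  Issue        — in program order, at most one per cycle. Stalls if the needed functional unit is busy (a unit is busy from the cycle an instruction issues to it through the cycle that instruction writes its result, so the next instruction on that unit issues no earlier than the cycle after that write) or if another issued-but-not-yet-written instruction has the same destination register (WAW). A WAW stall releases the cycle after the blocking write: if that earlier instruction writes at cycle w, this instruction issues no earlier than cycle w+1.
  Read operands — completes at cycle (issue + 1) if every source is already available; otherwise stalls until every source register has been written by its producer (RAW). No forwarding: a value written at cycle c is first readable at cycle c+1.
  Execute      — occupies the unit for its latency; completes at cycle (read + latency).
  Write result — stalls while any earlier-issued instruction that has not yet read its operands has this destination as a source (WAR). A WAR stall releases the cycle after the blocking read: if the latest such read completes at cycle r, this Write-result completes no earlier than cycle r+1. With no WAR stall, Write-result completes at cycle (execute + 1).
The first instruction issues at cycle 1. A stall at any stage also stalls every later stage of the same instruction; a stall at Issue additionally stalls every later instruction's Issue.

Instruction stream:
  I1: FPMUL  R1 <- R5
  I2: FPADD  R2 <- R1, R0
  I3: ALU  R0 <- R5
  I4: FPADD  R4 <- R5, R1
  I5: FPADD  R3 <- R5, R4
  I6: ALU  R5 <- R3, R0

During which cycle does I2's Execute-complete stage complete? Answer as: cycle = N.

c1: I1 dispatched to FPMUL
c2: I1 operands ready; I2 dispatched to FPADD
c3: I3 dispatched to ALU
c4: I3 operands ready
c5: I3 complete
c7: I1 complete
c8: R1←I1
c9: I2 operands ready
c10: R0←I3
c12: I2 complete
c13: R2←I2
c14: I4 dispatched to FPADD
c15: I4 operands ready
c18: I4 complete
c19: R4←I4
c20: I5 dispatched to FPADD
c21: I5 operands ready; I6 dispatched to ALU
c24: I5 complete
c25: R3←I5
c26: I6 operands ready
c27: I6 complete
c28: R5←I6

cycle = 12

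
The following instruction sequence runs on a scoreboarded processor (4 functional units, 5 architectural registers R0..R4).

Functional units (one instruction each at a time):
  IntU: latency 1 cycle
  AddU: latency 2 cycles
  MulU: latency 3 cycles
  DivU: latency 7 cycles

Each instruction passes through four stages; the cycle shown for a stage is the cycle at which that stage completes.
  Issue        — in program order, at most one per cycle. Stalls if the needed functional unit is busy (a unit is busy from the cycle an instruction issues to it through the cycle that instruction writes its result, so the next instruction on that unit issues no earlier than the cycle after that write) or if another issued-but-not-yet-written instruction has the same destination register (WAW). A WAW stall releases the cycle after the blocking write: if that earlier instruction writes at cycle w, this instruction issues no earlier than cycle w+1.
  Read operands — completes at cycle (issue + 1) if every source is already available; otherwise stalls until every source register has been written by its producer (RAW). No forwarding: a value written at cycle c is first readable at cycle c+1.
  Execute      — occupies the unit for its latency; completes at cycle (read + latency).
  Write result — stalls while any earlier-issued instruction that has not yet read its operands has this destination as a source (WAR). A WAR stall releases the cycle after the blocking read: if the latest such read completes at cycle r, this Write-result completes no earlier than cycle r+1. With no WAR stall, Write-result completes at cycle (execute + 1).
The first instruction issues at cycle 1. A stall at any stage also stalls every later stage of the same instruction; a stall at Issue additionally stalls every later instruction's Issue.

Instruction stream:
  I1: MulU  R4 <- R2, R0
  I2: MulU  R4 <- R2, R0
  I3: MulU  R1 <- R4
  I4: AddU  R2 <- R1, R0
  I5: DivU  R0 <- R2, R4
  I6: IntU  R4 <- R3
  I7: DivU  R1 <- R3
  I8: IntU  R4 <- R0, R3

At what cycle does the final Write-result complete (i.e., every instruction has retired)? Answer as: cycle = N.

cycle = 41

t=1  issue I1 (MulU)
t=2  I1 read-ops
t=5  I1 finished on MulU
t=6  I1→R4
t=7  issue I2 (MulU)
t=8  I2 read-ops
t=11  I2 finished on MulU
t=12  I2→R4
t=13  issue I3 (MulU)
t=14  I3 read-ops · issue I4 (AddU)
t=15  issue I5 (DivU)
t=16  issue I6 (IntU)
t=17  I3 finished on MulU · I6 read-ops
t=18  I3→R1 · I6 finished on IntU
t=19  I4 read-ops
t=21  I4 finished on AddU
t=22  I4→R2
t=23  I5 read-ops
t=24  I6→R4
t=30  I5 finished on DivU
t=31  I5→R0
t=32  issue I7 (DivU)
t=33  I7 read-ops · issue I8 (IntU)
t=34  I8 read-ops
t=35  I8 finished on IntU
t=36  I8→R4
t=40  I7 finished on DivU
t=41  I7→R1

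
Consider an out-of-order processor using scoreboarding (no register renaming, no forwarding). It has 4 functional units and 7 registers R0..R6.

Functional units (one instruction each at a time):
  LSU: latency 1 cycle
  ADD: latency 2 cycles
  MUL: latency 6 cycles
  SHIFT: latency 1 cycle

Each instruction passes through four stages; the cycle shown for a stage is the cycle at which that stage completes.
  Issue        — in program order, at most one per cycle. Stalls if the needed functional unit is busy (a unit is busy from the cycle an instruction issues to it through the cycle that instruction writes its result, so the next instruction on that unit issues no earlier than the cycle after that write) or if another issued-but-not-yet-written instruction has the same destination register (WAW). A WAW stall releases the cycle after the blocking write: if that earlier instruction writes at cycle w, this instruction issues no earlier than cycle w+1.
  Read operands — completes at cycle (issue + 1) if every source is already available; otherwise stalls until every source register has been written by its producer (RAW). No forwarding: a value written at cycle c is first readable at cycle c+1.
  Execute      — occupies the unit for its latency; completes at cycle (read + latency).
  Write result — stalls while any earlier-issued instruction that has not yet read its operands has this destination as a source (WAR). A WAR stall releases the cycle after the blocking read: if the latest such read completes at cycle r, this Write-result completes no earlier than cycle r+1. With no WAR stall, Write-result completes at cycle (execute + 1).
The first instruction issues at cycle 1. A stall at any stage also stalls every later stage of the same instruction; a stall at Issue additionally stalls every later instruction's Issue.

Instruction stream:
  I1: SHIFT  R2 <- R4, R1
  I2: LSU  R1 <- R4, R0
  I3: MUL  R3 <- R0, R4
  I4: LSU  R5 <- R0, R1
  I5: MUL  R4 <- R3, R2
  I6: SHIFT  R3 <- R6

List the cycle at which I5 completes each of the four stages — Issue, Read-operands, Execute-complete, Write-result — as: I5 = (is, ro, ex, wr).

[I1] 1/2/3/4
[I2] 2/3/4/5
[I3] 3/4/10/11
[I4] 6/7/8/9  (struct: LSU busy until I2 writes@5)
[I5] 12/13/19/20  (struct: MUL busy until I3 writes@11)
[I6] 13/14/15/16

I5 = (12, 13, 19, 20)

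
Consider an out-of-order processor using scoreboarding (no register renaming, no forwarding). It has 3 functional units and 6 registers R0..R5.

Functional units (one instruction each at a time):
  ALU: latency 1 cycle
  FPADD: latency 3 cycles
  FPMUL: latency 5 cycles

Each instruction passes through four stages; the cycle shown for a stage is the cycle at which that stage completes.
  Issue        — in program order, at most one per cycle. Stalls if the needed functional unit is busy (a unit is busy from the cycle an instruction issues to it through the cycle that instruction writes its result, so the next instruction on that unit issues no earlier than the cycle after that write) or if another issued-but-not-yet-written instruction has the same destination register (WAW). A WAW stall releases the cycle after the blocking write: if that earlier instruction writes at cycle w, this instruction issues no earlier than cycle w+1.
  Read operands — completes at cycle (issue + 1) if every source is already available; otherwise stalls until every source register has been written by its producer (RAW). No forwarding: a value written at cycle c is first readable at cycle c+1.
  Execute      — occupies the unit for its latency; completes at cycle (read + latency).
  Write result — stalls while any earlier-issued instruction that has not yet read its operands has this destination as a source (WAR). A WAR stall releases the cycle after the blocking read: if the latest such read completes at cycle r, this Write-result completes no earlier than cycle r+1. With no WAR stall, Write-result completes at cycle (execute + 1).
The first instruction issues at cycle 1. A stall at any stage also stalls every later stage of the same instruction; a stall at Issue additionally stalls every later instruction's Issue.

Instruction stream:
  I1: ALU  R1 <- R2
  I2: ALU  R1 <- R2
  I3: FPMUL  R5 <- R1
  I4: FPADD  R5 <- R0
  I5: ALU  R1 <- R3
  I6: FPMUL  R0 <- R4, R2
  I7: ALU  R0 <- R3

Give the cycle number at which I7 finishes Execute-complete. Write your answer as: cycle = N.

t=1  I1 dispatched to ALU
t=2  I1 operands ready
t=3  I1 complete
t=4  R1←I1
t=5  I2 dispatched to ALU
t=6  I2 operands ready | I3 dispatched to FPMUL
t=7  I2 complete
t=8  R1←I2
t=9  I3 operands ready
t=14  I3 complete
t=15  R5←I3
t=16  I4 dispatched to FPADD
t=17  I4 operands ready | I5 dispatched to ALU
t=18  I5 operands ready | I6 dispatched to FPMUL
t=19  I5 complete | I6 operands ready
t=20  I4 complete | R1←I5
t=21  R5←I4
t=24  I6 complete
t=25  R0←I6
t=26  I7 dispatched to ALU
t=27  I7 operands ready
t=28  I7 complete
t=29  R0←I7

cycle = 28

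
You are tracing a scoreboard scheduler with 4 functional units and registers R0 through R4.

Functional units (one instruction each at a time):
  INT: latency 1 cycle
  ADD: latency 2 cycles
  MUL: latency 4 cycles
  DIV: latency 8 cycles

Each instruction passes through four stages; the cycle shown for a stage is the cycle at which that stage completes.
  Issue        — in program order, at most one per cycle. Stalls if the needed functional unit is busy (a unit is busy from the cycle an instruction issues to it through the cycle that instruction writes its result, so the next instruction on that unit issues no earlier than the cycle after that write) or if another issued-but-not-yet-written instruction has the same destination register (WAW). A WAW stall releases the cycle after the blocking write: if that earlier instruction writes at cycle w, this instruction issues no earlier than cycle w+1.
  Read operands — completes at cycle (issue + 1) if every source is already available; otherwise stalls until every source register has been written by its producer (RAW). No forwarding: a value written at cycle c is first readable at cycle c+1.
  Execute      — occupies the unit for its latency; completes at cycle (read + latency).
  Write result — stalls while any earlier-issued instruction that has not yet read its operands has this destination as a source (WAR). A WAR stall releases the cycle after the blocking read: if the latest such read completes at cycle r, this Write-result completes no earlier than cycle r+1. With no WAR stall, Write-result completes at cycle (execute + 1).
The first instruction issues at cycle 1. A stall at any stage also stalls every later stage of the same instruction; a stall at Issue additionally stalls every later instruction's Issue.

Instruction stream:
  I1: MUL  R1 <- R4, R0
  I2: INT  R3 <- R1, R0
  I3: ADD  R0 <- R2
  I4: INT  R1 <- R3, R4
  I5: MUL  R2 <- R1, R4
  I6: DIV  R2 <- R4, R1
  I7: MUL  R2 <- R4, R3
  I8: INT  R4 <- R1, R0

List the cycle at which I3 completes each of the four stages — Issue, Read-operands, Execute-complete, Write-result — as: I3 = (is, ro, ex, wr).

[I1] 1/2/6/7
[I2] 2/8/9/10  (RAW R1: wait I1 write@7)
[I3] 3/4/6/9  (WAR R0: wait I2 read@8)
[I4] 11/12/13/14  (struct: INT busy until I2 writes@10)
[I5] 12/15/19/20  (RAW R1: wait I4 write@14)
[I6] 21/22/30/31  (WAW R2: wait I5 write@20)
[I7] 32/33/37/38  (WAW R2: wait I6 write@31)
[I8] 33/34/35/36

I3 = (3, 4, 6, 9)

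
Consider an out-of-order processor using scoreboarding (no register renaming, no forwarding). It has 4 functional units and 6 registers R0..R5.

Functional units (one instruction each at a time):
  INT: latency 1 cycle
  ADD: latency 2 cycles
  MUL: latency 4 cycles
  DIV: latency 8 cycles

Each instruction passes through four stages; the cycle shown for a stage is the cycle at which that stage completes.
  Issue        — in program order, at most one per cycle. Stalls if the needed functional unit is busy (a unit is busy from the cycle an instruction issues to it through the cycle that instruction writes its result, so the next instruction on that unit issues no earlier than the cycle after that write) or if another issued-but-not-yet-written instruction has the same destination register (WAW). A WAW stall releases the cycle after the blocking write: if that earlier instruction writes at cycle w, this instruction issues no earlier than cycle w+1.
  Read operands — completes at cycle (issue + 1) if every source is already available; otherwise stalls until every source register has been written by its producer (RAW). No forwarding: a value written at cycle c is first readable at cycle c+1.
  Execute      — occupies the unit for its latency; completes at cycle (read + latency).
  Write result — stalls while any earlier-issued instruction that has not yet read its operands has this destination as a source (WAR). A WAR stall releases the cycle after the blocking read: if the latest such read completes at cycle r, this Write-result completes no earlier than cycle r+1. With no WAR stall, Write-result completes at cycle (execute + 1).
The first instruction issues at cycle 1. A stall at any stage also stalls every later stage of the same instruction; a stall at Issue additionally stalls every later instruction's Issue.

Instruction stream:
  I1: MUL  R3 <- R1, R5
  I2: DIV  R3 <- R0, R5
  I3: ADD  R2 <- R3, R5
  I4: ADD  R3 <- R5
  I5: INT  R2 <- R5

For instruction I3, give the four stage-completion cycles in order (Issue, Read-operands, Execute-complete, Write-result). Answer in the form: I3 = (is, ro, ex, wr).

I1 -> (1, 2, 6, 7)
I2 -> (8, 9, 17, 18)  // WAW R3: wait I1 write@7
I3 -> (9, 19, 21, 22)  // RAW R3: wait I2 write@18
I4 -> (23, 24, 26, 27)  // struct: ADD busy until I3 writes@22
I5 -> (24, 25, 26, 27)

I3 = (9, 19, 21, 22)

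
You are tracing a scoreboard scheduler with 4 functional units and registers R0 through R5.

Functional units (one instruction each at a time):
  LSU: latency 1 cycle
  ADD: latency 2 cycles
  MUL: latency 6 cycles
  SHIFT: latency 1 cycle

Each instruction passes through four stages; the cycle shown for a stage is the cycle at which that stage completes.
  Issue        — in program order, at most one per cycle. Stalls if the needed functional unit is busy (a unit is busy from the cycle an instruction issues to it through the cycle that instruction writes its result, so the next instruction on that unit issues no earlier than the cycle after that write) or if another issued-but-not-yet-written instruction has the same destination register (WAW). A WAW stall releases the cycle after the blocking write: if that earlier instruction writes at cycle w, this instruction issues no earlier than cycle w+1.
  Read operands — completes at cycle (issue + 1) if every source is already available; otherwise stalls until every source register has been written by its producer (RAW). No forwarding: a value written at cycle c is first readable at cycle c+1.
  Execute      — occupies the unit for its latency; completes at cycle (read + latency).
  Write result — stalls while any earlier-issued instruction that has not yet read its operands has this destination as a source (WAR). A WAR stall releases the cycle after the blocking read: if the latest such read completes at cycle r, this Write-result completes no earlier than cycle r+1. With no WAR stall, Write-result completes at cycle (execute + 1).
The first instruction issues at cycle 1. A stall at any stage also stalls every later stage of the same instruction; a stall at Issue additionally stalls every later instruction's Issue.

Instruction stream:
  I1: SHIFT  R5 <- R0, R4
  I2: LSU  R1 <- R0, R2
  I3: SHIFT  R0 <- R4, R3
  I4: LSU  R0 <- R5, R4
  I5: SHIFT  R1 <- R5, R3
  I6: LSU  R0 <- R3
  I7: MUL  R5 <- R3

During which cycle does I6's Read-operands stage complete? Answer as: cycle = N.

  I1 | 1 | 2 | 3 | 4
  I2 | 2 | 3 | 4 | 5
  I3 | 5 | 6 | 7 | 8   struct: SHIFT busy until I1 writes@4
  I4 | 9 | 10 | 11 | 12   WAW R0: wait I3 write@8
  I5 | 10 | 11 | 12 | 13
  I6 | 13 | 14 | 15 | 16   struct: LSU busy until I4 writes@12
  I7 | 14 | 15 | 21 | 22

cycle = 14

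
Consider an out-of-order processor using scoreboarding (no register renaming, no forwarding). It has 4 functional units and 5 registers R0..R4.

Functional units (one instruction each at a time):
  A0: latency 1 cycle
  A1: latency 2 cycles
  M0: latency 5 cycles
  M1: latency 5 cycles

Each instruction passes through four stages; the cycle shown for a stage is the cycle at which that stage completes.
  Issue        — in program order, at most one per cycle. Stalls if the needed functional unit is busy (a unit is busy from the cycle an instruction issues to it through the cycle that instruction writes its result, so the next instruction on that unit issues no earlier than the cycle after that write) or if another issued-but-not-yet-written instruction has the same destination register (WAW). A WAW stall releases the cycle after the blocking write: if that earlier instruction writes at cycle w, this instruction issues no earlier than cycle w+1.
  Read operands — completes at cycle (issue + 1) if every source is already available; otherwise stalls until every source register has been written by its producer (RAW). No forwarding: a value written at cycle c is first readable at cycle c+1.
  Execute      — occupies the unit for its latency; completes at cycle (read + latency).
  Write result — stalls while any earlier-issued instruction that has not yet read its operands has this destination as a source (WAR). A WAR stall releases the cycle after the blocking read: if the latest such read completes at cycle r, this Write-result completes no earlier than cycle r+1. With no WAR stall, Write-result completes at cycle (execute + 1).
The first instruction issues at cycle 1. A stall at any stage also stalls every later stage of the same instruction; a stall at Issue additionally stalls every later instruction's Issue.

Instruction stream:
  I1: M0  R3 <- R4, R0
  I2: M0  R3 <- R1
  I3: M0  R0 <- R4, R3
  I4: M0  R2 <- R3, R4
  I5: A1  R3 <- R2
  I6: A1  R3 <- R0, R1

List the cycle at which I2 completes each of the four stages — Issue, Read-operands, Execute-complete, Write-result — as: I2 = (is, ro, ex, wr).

[I1] 1/2/7/8
[I2] 9/10/15/16  (struct: M0 busy until I1 writes@8)
[I3] 17/18/23/24  (struct: M0 busy until I2 writes@16)
[I4] 25/26/31/32  (struct: M0 busy until I3 writes@24)
[I5] 26/33/35/36  (RAW R2: wait I4 write@32)
[I6] 37/38/40/41  (struct: A1 busy until I5 writes@36)

I2 = (9, 10, 15, 16)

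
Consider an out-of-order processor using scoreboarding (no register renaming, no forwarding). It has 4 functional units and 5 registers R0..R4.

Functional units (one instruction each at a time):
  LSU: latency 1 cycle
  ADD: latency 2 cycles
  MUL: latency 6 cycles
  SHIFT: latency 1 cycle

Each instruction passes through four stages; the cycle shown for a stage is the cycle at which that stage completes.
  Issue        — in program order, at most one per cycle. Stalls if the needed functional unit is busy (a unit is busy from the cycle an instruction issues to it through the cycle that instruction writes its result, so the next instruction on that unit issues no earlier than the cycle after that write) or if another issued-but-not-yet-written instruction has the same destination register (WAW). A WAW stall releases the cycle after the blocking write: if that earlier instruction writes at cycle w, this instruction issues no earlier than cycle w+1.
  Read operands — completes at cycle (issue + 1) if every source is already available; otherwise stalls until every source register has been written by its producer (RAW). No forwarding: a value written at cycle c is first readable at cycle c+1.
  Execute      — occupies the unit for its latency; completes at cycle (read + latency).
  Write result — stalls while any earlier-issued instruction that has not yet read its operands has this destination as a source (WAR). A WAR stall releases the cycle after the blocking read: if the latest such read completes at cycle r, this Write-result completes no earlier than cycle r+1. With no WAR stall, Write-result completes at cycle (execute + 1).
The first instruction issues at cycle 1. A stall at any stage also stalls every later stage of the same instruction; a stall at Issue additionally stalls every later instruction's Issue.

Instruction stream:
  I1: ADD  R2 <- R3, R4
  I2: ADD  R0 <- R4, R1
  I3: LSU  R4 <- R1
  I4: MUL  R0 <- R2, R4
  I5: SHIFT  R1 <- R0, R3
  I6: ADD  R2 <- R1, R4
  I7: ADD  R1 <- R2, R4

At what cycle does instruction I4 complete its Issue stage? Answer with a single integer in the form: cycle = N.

cycle = 11

t=1  issue I1 (ADD)
t=2  I1 read-ops
t=4  I1 finished on ADD
t=5  I1→R2
t=6  issue I2 (ADD)
t=7  I2 read-ops; issue I3 (LSU)
t=8  I3 read-ops
t=9  I2 finished on ADD; I3 finished on LSU
t=10  I2→R0; I3→R4
t=11  issue I4 (MUL)
t=12  I4 read-ops; issue I5 (SHIFT)
t=13  issue I6 (ADD)
t=18  I4 finished on MUL
t=19  I4→R0
t=20  I5 read-ops
t=21  I5 finished on SHIFT
t=22  I5→R1
t=23  I6 read-ops
t=25  I6 finished on ADD
t=26  I6→R2
t=27  issue I7 (ADD)
t=28  I7 read-ops
t=30  I7 finished on ADD
t=31  I7→R1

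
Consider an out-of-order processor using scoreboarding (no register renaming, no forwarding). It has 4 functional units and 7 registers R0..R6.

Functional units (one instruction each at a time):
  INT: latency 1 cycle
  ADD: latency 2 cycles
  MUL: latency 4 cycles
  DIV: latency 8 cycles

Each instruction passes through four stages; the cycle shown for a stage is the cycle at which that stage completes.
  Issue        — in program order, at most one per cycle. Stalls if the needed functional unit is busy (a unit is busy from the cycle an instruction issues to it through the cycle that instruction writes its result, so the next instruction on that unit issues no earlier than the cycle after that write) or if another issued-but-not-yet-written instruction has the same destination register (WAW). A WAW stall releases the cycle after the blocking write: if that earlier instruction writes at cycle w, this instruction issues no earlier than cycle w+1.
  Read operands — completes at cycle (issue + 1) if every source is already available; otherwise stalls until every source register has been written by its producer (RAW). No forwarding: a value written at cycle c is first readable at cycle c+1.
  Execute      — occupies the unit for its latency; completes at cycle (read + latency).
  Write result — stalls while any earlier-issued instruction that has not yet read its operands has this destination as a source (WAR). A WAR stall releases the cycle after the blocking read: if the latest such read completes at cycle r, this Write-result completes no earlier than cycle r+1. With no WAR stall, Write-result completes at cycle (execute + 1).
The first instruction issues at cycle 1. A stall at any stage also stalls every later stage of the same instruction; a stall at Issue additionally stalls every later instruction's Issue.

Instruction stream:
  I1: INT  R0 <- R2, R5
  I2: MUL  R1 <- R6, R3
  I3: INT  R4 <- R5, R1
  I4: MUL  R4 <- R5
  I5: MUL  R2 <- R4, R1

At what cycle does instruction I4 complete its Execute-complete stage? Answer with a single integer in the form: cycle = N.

cycle = 17

t=1  I1 issues→INT
t=2  I1 reads · I2 issues→MUL
t=3  I1 exec-done · I2 reads
t=4  I1 writes R0
t=5  I3 issues→INT
t=7  I2 exec-done
t=8  I2 writes R1
t=9  I3 reads
t=10  I3 exec-done
t=11  I3 writes R4
t=12  I4 issues→MUL
t=13  I4 reads
t=17  I4 exec-done
t=18  I4 writes R4
t=19  I5 issues→MUL
t=20  I5 reads
t=24  I5 exec-done
t=25  I5 writes R2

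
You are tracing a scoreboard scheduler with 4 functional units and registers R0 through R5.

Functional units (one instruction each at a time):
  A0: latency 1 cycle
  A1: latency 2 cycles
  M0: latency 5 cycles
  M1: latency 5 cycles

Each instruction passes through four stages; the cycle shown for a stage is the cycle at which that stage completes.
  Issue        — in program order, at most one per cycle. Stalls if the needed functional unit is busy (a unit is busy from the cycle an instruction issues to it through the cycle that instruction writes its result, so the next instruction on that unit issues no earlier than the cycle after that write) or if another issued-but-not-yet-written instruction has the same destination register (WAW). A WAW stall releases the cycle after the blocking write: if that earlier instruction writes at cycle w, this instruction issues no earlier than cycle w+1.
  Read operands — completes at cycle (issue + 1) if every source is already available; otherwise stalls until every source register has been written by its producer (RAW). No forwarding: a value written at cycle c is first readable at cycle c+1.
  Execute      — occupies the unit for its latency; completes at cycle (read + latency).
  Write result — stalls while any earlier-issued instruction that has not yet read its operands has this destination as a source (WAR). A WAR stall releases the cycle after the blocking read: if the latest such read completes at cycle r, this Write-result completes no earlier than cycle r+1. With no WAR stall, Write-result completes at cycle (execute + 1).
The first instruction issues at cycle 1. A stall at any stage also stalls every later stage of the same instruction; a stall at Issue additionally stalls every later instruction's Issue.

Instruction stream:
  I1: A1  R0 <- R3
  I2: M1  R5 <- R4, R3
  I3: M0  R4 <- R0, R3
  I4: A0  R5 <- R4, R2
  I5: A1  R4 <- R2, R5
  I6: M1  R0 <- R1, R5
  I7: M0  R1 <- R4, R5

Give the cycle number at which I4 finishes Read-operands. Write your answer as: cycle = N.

c1: I1 dispatched to A1
c2: I1 operands ready | I2 dispatched to M1
c3: I2 operands ready | I3 dispatched to M0
c4: I1 complete
c5: R0←I1
c6: I3 operands ready
c8: I2 complete
c9: R5←I2
c10: I4 dispatched to A0
c11: I3 complete
c12: R4←I3
c13: I4 operands ready | I5 dispatched to A1
c14: I4 complete | I6 dispatched to M1
c15: R5←I4 | I7 dispatched to M0
c16: I5 operands ready | I6 operands ready
c18: I5 complete
c19: R4←I5
c20: I7 operands ready
c21: I6 complete
c22: R0←I6
c25: I7 complete
c26: R1←I7

cycle = 13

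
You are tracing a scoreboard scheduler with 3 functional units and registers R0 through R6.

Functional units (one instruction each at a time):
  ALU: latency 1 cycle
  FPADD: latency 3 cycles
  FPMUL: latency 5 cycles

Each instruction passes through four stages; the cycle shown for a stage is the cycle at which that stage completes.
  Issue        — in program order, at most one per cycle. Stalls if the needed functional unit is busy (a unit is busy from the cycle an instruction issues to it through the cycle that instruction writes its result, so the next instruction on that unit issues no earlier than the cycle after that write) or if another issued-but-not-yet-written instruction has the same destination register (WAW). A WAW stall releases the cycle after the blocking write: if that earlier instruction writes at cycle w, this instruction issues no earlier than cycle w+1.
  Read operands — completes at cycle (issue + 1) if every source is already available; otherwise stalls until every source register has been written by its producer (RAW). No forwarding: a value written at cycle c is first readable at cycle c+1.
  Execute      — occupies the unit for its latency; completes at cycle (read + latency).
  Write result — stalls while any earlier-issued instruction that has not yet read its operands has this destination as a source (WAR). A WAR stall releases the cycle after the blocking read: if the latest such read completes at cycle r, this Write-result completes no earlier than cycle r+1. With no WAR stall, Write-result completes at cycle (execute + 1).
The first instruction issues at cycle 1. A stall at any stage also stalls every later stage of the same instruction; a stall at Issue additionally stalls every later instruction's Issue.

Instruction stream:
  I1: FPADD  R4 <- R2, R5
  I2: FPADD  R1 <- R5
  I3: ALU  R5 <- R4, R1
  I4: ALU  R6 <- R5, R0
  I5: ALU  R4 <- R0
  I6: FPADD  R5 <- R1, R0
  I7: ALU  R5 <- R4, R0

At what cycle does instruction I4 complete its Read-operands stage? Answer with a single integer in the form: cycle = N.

I1: IS=1 RO=2 EX=5 WR=6
I2: IS=7 RO=8 EX=11 WR=12  [struct: FPADD busy until I1 writes@6]
I3: IS=8 RO=13 EX=14 WR=15  [RAW R1: wait I2 write@12]
I4: IS=16 RO=17 EX=18 WR=19  [struct: ALU busy until I3 writes@15]
I5: IS=20 RO=21 EX=22 WR=23  [struct: ALU busy until I4 writes@19]
I6: IS=21 RO=22 EX=25 WR=26
I7: IS=27 RO=28 EX=29 WR=30  [WAW R5: wait I6 write@26]

cycle = 17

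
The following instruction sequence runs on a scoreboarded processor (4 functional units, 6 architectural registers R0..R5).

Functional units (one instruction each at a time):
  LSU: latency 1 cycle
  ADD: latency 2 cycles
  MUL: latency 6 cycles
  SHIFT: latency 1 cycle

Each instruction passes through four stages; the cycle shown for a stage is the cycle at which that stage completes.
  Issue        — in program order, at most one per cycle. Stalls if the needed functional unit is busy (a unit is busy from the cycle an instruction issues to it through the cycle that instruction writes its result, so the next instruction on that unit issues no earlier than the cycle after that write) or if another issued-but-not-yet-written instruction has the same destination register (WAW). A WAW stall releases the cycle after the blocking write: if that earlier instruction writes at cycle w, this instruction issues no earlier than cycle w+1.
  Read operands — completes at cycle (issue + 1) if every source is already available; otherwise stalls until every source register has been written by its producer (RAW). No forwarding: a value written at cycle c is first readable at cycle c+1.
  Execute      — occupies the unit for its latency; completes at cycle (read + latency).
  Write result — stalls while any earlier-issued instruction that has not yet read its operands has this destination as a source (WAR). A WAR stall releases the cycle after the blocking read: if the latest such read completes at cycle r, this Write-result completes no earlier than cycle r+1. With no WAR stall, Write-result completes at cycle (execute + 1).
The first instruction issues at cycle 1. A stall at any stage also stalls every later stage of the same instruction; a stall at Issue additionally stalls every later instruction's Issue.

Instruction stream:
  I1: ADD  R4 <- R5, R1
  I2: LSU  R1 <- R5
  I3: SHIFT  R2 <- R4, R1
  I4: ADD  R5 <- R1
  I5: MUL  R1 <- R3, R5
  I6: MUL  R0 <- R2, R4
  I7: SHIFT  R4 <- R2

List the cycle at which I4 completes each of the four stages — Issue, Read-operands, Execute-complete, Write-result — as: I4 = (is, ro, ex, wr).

t=1  issue I1 (ADD)
t=2  I1 read-ops | issue I2 (LSU)
t=3  I2 read-ops | issue I3 (SHIFT)
t=4  I1 finished on ADD | I2 finished on LSU
t=5  I1→R4 | I2→R1
t=6  I3 read-ops | issue I4 (ADD)
t=7  I3 finished on SHIFT | I4 read-ops | issue I5 (MUL)
t=8  I3→R2
t=9  I4 finished on ADD
t=10  I4→R5
t=11  I5 read-ops
t=17  I5 finished on MUL
t=18  I5→R1
t=19  issue I6 (MUL)
t=20  I6 read-ops | issue I7 (SHIFT)
t=21  I7 read-ops
t=22  I7 finished on SHIFT
t=23  I7→R4
t=26  I6 finished on MUL
t=27  I6→R0

I4 = (6, 7, 9, 10)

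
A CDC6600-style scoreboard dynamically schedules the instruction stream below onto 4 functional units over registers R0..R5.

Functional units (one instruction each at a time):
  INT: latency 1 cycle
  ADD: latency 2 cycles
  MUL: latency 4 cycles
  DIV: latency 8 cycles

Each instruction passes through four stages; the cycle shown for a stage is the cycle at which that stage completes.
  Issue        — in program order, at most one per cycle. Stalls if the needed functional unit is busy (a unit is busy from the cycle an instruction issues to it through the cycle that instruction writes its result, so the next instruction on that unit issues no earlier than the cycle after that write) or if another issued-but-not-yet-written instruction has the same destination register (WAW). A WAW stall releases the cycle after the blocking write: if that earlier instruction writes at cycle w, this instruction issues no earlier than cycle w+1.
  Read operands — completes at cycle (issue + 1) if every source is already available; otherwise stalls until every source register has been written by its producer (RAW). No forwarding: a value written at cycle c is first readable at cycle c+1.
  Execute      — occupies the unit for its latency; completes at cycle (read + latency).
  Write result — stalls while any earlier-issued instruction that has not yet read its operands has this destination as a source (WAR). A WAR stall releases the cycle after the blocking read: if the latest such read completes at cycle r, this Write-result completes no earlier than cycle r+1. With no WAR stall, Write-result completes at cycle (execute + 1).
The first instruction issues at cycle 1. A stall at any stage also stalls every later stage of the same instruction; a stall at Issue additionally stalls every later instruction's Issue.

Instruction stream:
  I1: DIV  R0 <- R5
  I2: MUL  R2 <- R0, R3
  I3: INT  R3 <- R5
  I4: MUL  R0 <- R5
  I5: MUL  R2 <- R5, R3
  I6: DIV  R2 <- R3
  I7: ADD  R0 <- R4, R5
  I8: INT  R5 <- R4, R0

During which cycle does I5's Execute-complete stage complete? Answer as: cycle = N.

cycle = 30

t=1  I1 dispatched to DIV
t=2  I1 operands ready | I2 dispatched to MUL
t=3  I3 dispatched to INT
t=4  I3 operands ready
t=5  I3 complete
t=10  I1 complete
t=11  R0←I1
t=12  I2 operands ready
t=13  R3←I3
t=16  I2 complete
t=17  R2←I2
t=18  I4 dispatched to MUL
t=19  I4 operands ready
t=23  I4 complete
t=24  R0←I4
t=25  I5 dispatched to MUL
t=26  I5 operands ready
t=30  I5 complete
t=31  R2←I5
t=32  I6 dispatched to DIV
t=33  I6 operands ready | I7 dispatched to ADD
t=34  I7 operands ready | I8 dispatched to INT
t=36  I7 complete
t=37  R0←I7
t=38  I8 operands ready
t=39  I8 complete
t=40  R5←I8
t=41  I6 complete
t=42  R2←I6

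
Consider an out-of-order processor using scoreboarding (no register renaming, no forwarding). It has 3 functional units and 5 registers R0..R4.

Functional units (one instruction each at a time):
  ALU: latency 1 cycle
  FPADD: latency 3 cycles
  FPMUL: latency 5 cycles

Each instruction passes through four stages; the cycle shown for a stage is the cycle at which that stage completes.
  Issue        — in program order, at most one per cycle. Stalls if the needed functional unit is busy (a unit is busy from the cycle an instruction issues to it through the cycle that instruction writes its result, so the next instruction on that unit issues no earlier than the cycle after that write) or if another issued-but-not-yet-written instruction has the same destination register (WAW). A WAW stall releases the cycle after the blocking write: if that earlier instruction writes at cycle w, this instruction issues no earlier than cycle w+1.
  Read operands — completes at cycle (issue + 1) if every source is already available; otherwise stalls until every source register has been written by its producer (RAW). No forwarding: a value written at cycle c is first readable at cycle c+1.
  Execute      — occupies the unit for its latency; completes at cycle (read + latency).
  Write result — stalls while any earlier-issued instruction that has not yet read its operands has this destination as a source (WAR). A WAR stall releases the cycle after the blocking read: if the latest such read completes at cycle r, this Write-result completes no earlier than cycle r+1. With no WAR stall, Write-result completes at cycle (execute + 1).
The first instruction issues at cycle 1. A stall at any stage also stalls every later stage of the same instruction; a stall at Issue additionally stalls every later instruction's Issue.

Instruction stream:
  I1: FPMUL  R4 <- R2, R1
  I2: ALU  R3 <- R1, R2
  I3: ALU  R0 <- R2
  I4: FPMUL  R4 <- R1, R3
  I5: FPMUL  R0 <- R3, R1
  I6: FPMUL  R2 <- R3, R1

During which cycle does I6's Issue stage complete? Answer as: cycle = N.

cycle = 25

[1] issue I1 (FPMUL)
[2] I1 read-ops, issue I2 (ALU)
[3] I2 read-ops
[4] I2 finished on ALU
[5] I2→R3
[6] issue I3 (ALU)
[7] I1 finished on FPMUL, I3 read-ops
[8] I1→R4, I3 finished on ALU
[9] I3→R0, issue I4 (FPMUL)
[10] I4 read-ops
[15] I4 finished on FPMUL
[16] I4→R4
[17] issue I5 (FPMUL)
[18] I5 read-ops
[23] I5 finished on FPMUL
[24] I5→R0
[25] issue I6 (FPMUL)
[26] I6 read-ops
[31] I6 finished on FPMUL
[32] I6→R2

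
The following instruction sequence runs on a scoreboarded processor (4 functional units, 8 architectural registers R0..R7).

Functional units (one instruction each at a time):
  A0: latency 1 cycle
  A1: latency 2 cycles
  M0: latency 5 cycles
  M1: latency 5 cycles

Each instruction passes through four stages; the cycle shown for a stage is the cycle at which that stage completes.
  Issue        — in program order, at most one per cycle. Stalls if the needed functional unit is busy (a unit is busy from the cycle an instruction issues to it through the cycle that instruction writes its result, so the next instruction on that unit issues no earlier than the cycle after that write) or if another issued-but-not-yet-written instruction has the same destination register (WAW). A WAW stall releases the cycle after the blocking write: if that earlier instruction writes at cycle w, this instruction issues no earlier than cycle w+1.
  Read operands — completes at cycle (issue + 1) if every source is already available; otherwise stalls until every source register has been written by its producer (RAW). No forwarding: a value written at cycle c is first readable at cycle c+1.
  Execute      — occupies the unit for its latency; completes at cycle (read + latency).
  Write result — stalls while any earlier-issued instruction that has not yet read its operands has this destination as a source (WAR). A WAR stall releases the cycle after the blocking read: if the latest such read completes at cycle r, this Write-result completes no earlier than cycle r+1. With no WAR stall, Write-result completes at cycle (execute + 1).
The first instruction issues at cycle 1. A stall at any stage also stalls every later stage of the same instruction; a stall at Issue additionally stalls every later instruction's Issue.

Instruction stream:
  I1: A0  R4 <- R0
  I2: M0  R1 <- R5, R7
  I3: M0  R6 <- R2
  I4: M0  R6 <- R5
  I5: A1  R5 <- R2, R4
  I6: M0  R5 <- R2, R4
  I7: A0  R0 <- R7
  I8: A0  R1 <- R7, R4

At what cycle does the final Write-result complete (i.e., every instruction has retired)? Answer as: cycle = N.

  I1 | 1 | 2 | 3 | 4
  I2 | 2 | 3 | 8 | 9
  I3 | 10 | 11 | 16 | 17   struct: M0 busy until I2 writes@9
  I4 | 18 | 19 | 24 | 25   struct: M0 busy until I3 writes@17
  I5 | 19 | 20 | 22 | 23
  I6 | 26 | 27 | 32 | 33   struct: M0 busy until I4 writes@25
  I7 | 27 | 28 | 29 | 30
  I8 | 31 | 32 | 33 | 34   struct: A0 busy until I7 writes@30

cycle = 34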